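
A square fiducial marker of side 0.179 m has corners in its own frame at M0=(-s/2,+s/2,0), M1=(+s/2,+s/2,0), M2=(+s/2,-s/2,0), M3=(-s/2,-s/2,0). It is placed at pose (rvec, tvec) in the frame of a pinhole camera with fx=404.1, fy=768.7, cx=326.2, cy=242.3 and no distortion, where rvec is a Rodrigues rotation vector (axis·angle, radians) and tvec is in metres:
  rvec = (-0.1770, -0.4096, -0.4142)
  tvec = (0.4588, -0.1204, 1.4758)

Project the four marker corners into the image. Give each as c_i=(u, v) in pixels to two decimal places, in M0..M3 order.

Intrinsics K: fx=404.1, fy=768.7, cx=326.2, cy=242.3
Marker side s = 0.179 m; corners in marker frame (Z=0):
  M0 = (-0.0895, +0.0895, 0)
  M1 = (+0.0895, +0.0895, 0)
  M2 = (+0.0895, -0.0895, 0)
  M3 = (-0.0895, -0.0895, 0)
rvec = (-0.1770, -0.4096, -0.4142), |rvec| = θ = 0.60882 rad = 34.883°
Rodrigues: sinθ=0.57190, 1−cosθ=0.17968; R = I + sinθ·[k]× + (1−cosθ)·[k]×²:
    [+0.83551 +0.42423 -0.34922]
    [-0.35394 +0.90165 +0.24851]
    [+0.42030 -0.08403 +0.90349]
t = (0.4588, -0.1204, 1.4758) m
M0: Pc = R·M0+t = (+0.42199, -0.00802, +1.43066); u = 404.1·(+0.42199)/1.43066 + 326.2 = 445.3938, v = 768.7·(-0.00802)/1.43066 + 242.3 = 237.9882
M1: Pc = R·M1+t = (+0.57155, -0.07138, +1.50590); u = 404.1·(+0.57155)/1.50590 + 326.2 = 479.5717, v = 768.7·(-0.07138)/1.50590 + 242.3 = 205.8634
M2: Pc = R·M2+t = (+0.49561, -0.23278, +1.52094); u = 404.1·(+0.49561)/1.52094 + 326.2 = 457.8793, v = 768.7·(-0.23278)/1.52094 + 242.3 = 124.6526
M3: Pc = R·M3+t = (+0.34605, -0.16942, +1.44570); u = 404.1·(+0.34605)/1.44570 + 326.2 = 422.9282, v = 768.7·(-0.16942)/1.44570 + 242.3 = 152.2170

c0=(445.39, 237.99) c1=(479.57, 205.86) c2=(457.88, 124.65) c3=(422.93, 152.22)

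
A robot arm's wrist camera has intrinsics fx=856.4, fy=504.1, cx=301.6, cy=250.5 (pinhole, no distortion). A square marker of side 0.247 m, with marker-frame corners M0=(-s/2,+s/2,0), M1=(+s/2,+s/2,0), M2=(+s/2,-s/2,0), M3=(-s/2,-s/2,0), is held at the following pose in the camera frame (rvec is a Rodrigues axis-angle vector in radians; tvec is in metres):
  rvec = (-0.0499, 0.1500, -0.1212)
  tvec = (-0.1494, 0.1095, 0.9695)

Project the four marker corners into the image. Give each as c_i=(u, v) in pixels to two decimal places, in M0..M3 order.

Intrinsics K: fx=856.4, fy=504.1, cx=301.6, cy=250.5
Marker side s = 0.247 m; corners in marker frame (Z=0):
  M0 = (-0.1235, +0.1235, 0)
  M1 = (+0.1235, +0.1235, 0)
  M2 = (+0.1235, -0.1235, 0)
  M3 = (-0.1235, -0.1235, 0)
rvec = (-0.0499, 0.1500, -0.1212), |rvec| = θ = 0.19920 rad = 11.413°
Rodrigues: sinθ=0.19788, 1−cosθ=0.01977; R = I + sinθ·[k]× + (1−cosθ)·[k]×²:
    [+0.98147 +0.11667 +0.15202]
    [-0.12413 +0.99144 +0.04051]
    [-0.14600 -0.05863 +0.98755]
t = (-0.1494, 0.1095, 0.9695) m
M0: Pc = R·M0+t = (-0.25620, +0.24727, +0.98029); u = 856.4·(-0.25620)/0.98029 + 301.6 = 77.7766, v = 504.1·(+0.24727)/0.98029 + 250.5 = 377.6565
M1: Pc = R·M1+t = (-0.01378, +0.21661, +0.94423); u = 856.4·(-0.01378)/0.94423 + 301.6 = 289.1016, v = 504.1·(+0.21661)/0.94423 + 250.5 = 366.1440
M2: Pc = R·M2+t = (-0.04260, -0.02827, +0.95871); u = 856.4·(-0.04260)/0.95871 + 301.6 = 263.5483, v = 504.1·(-0.02827)/0.95871 + 250.5 = 235.6339
M3: Pc = R·M3+t = (-0.28502, +0.00239, +0.99477); u = 856.4·(-0.28502)/0.99477 + 301.6 = 56.2260, v = 504.1·(+0.00239)/0.99477 + 250.5 = 251.7098

c0=(77.78, 377.66) c1=(289.10, 366.14) c2=(263.55, 235.63) c3=(56.23, 251.71)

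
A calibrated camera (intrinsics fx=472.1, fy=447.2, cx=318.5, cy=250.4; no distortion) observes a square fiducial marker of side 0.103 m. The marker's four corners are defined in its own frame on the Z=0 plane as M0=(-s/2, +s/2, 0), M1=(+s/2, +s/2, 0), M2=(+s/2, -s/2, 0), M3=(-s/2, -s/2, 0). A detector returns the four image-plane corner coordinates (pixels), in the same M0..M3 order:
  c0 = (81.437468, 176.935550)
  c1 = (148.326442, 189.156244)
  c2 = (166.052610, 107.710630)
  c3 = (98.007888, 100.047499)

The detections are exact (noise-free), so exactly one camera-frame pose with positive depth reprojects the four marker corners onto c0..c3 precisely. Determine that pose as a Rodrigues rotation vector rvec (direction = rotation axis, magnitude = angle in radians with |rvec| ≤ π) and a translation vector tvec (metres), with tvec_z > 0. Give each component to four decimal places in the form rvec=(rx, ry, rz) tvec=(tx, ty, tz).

rvec=(-0.0208, 0.3272, 0.2088) tvec=(-0.2373, -0.1368, 0.5715)

Intrinsics K: fx=472.1, fy=447.2, cx=318.5, cy=250.4
Marker side s = 0.103 m; corners in marker frame (Z=0):
  M0 = (-0.0515, +0.0515, 0)
  M1 = (+0.0515, +0.0515, 0)
  M2 = (+0.0515, -0.0515, 0)
  M3 = (-0.0515, -0.0515, 0)
Detected image corners:
  c0 = (81.437468, 176.935550) px
  c1 = (148.326442, 189.156244) px
  c2 = (166.052610, 107.710630) px
  c3 = (98.007888, 100.047499) px
Planar DLT: solve 8×8 A·h = b for H (H[2,2]=1):
  H  [+585.64428 -163.42438 +122.46959]
  H  [+15.94225 +771.34160 +143.36655]
  H  [-0.56187 +0.02350 +1.00000]
B = K⁻¹H; ‖b₁‖=1.749688, ‖b₂‖=1.749688; λ = 2/(‖b₁‖+‖b₂‖) = 0.571530, sign → tz>0 ⇒ λ=+0.571530
r₁ = λ·B[:,0] = (+0.92564,+0.20018,-0.32113); r₂ = λ·B[:,1] = (-0.20691,+0.97827,+0.01343)
r₃ = r₁×r₂ = (+0.31684,+0.05401,+0.94694); SVD([r₁ r₂ r₃]) → R = UVᵀ:
  R  [+0.92564 -0.20691 +0.31684]
  R  [+0.20018 +0.97827 +0.05401]
  R  [-0.32113 +0.01343 +0.94694]
t = (-0.23732, -0.13679, +0.57153) m
tr R = 2.850845; θ = arccos((tr R − 1)/2) = 0.388647 rad = 22.268°
axis k = ((R−Rᵀ)₃₂, (R−Rᵀ)₁₃, (R−Rᵀ)₂₁) / (2 sinθ) = (-0.053541, +0.841787, +0.537148)
rvec = θ·k = (-0.020808, +0.327158, +0.208761)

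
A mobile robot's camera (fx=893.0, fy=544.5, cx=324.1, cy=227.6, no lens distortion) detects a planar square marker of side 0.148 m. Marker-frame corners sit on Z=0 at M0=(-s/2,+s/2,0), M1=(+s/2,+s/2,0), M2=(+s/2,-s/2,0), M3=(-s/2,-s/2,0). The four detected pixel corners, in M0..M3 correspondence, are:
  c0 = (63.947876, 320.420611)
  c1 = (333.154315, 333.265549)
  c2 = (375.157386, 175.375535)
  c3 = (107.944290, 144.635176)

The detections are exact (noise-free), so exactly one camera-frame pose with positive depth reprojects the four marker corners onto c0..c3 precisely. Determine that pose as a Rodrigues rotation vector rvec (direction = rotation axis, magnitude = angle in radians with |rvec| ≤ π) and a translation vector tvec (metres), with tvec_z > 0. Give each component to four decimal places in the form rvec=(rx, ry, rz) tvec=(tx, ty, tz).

Intrinsics K: fx=893.0, fy=544.5, cx=324.1, cy=227.6
Marker side s = 0.148 m; corners in marker frame (Z=0):
  M0 = (-0.0740, +0.0740, 0)
  M1 = (+0.0740, +0.0740, 0)
  M2 = (+0.0740, -0.0740, 0)
  M3 = (-0.0740, -0.0740, 0)
Detected image corners:
  c0 = (63.947876, 320.420611) px
  c1 = (333.154315, 333.265549) px
  c2 = (375.157386, 175.375535) px
  c3 = (107.944290, 144.635176) px
Planar DLT: solve 8×8 A·h = b for H (H[2,2]=1):
  H  [+1969.88399 -275.96158 +227.05659]
  H  [+321.32452 +1139.80797 +244.40071]
  H  [+0.71631 +0.06462 +1.00000]
B = K⁻¹H; ‖b₁‖=2.093875, ‖b₂‖=2.093875; λ = 2/(‖b₁‖+‖b₂‖) = 0.477583, sign → tz>0 ⇒ λ=+0.477583
r₁ = λ·B[:,0] = (+0.92935,+0.13884,+0.34210); r₂ = λ·B[:,1] = (-0.15879,+0.98683,+0.03086)
r₃ = r₁×r₂ = (-0.33331,-0.08300,+0.93916); SVD([r₁ r₂ r₃]) → R = UVᵀ:
  R  [+0.92935 -0.15879 -0.33331]
  R  [+0.13884 +0.98683 -0.08300]
  R  [+0.34210 +0.03086 +0.93916]
t = (-0.05190, +0.01474, +0.47758) m
tr R = 2.855340; θ = arccos((tr R − 1)/2) = 0.382673 rad = 21.926°
axis k = ((R−Rᵀ)₃₂, (R−Rᵀ)₁₃, (R−Rᵀ)₂₁) / (2 sinθ) = (+0.152471, -0.904390, +0.398536)
rvec = θ·k = (+0.058346, -0.346085, +0.152509)

rvec=(0.0583, -0.3461, 0.1525) tvec=(-0.0519, 0.0147, 0.4776)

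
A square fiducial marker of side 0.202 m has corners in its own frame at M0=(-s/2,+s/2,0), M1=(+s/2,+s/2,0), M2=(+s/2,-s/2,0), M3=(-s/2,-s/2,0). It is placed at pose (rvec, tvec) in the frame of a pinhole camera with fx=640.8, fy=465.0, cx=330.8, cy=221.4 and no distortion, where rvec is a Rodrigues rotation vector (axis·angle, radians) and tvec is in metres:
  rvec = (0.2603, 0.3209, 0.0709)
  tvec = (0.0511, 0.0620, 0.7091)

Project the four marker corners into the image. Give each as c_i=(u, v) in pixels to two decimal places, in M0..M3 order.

Intrinsics K: fx=640.8, fy=465.0, cx=330.8, cy=221.4
Marker side s = 0.202 m; corners in marker frame (Z=0):
  M0 = (-0.1010, +0.1010, 0)
  M1 = (+0.1010, +0.1010, 0)
  M2 = (+0.1010, -0.1010, 0)
  M3 = (-0.1010, -0.1010, 0)
rvec = (0.2603, 0.3209, 0.0709), |rvec| = θ = 0.41924 rad = 24.021°
Rodrigues: sinθ=0.40706, 1−cosθ=0.08660; R = I + sinθ·[k]× + (1−cosθ)·[k]×²:
    [+0.94678 -0.02768 +0.32068]
    [+0.11000 +0.96414 -0.24153]
    [-0.30249 +0.26395 +0.91588]
t = (0.0511, 0.0620, 0.7091) m
M0: Pc = R·M0+t = (-0.04732, +0.14827, +0.76631); u = 640.8·(-0.04732)/0.76631 + 330.8 = 291.2292, v = 465.0·(+0.14827)/0.76631 + 221.4 = 311.3697
M1: Pc = R·M1+t = (+0.14393, +0.17049, +0.70521); u = 640.8·(+0.14393)/0.70521 + 330.8 = 461.5838, v = 465.0·(+0.17049)/0.70521 + 221.4 = 333.8163
M2: Pc = R·M2+t = (+0.14952, -0.02427, +0.65189); u = 640.8·(+0.14952)/0.65189 + 330.8 = 477.7778, v = 465.0·(-0.02427)/0.65189 + 221.4 = 204.0893
M3: Pc = R·M3+t = (-0.04173, -0.04649, +0.71299); u = 640.8·(-0.04173)/0.71299 + 330.8 = 293.2961, v = 465.0·(-0.04649)/0.71299 + 221.4 = 191.0815

c0=(291.23, 311.37) c1=(461.58, 333.82) c2=(477.78, 204.09) c3=(293.30, 191.08)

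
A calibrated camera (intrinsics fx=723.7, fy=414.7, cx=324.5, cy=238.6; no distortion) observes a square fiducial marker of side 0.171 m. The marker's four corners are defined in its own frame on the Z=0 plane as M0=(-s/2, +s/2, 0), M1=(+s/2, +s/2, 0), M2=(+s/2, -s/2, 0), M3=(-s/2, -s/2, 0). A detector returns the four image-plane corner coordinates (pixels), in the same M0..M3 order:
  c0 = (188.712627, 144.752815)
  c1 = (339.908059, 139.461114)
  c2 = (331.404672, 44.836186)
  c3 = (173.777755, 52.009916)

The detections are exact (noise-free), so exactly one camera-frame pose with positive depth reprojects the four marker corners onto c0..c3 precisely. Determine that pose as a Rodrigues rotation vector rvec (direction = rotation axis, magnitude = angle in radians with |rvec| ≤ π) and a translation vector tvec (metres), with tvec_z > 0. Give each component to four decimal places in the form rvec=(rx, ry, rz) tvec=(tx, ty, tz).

Intrinsics K: fx=723.7, fy=414.7, cx=324.5, cy=238.6
Marker side s = 0.171 m; corners in marker frame (Z=0):
  M0 = (-0.0855, +0.0855, 0)
  M1 = (+0.0855, +0.0855, 0)
  M2 = (+0.0855, -0.0855, 0)
  M3 = (-0.0855, -0.0855, 0)
Detected image corners:
  c0 = (188.712627, 144.752815) px
  c1 = (339.908059, 139.461114) px
  c2 = (331.404672, 44.836186) px
  c3 = (173.777755, 52.009916) px
Planar DLT: solve 8×8 A·h = b for H (H[2,2]=1):
  H  [+876.54219 +133.62419 +257.91147]
  H  [-45.92995 +571.74467 +96.29801]
  H  [-0.10077 +0.25122 +1.00000]
B = K⁻¹H; ‖b₁‖=1.261517, ‖b₂‖=1.261517; λ = 2/(‖b₁‖+‖b₂‖) = 0.792696, sign → tz>0 ⇒ λ=+0.792696
r₁ = λ·B[:,0] = (+0.99593,-0.04184,-0.07988); r₂ = λ·B[:,1] = (+0.05707,+0.97831,+0.19914)
r₃ = r₁×r₂ = (+0.06981,-0.20289,+0.97671); SVD([r₁ r₂ r₃]) → R = UVᵀ:
  R  [+0.99593 +0.05707 +0.06981]
  R  [-0.04184 +0.97831 -0.20289]
  R  [-0.07988 +0.19914 +0.97671]
t = (-0.07294, -0.27201, +0.79270) m
tr R = 2.950942; θ = arccos((tr R − 1)/2) = 0.221945 rad = 12.716°
axis k = ((R−Rᵀ)₃₂, (R−Rᵀ)₁₃, (R−Rᵀ)₂₁) / (2 sinθ) = (+0.913194, +0.340009, -0.224657)
rvec = θ·k = (+0.202678, +0.075463, -0.049861)

rvec=(0.2027, 0.0755, -0.0499) tvec=(-0.0729, -0.2720, 0.7927)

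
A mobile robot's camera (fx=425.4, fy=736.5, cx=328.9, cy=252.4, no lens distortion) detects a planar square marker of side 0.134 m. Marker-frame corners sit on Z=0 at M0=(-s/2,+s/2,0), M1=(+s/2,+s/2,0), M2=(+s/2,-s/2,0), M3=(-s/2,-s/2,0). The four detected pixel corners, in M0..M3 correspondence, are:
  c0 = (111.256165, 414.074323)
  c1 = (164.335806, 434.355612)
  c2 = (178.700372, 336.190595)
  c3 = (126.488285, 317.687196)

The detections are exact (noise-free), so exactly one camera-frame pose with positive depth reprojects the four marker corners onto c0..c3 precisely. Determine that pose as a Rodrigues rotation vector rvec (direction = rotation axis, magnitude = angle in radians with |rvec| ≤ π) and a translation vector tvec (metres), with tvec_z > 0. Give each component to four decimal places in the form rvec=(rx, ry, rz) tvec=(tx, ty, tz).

Intrinsics K: fx=425.4, fy=736.5, cx=328.9, cy=252.4
Marker side s = 0.134 m; corners in marker frame (Z=0):
  M0 = (-0.0670, +0.0670, 0)
  M1 = (+0.0670, +0.0670, 0)
  M2 = (+0.0670, -0.0670, 0)
  M3 = (-0.0670, -0.0670, 0)
Detected image corners:
  c0 = (111.256165, 414.074323) px
  c1 = (164.335806, 434.355612) px
  c2 = (178.700372, 336.190595) px
  c3 = (126.488285, 317.687196) px
Planar DLT: solve 8×8 A·h = b for H (H[2,2]=1):
  H  [+377.46434 -132.63798 +145.08404]
  H  [+104.86212 +668.52168 +375.01031]
  H  [-0.10594 -0.15276 +1.00000]
B = K⁻¹H; ‖b₁‖=0.991236, ‖b₂‖=0.991236; λ = 2/(‖b₁‖+‖b₂‖) = 1.008841, sign → tz>0 ⇒ λ=+1.008841
r₁ = λ·B[:,0] = (+0.97779,+0.18026,-0.10688); r₂ = λ·B[:,1] = (-0.19540,+0.96854,-0.15411)
r₃ = r₁×r₂ = (+0.07573,+0.17157,+0.98226); SVD([r₁ r₂ r₃]) → R = UVᵀ:
  R  [+0.97779 -0.19540 +0.07573]
  R  [+0.18026 +0.96854 +0.17157]
  R  [-0.10688 -0.15411 +0.98226]
t = (-0.43592, +0.16795, +1.00884) m
tr R = 2.928590; θ = arccos((tr R − 1)/2) = 0.268028 rad = 15.357°
axis k = ((R−Rᵀ)₃₂, (R−Rᵀ)₁₃, (R−Rᵀ)₂₁) / (2 sinθ) = (-0.614880, +0.344773, +0.709263)
rvec = θ·k = (-0.164805, +0.092409, +0.190102)

rvec=(-0.1648, 0.0924, 0.1901) tvec=(-0.4359, 0.1679, 1.0088)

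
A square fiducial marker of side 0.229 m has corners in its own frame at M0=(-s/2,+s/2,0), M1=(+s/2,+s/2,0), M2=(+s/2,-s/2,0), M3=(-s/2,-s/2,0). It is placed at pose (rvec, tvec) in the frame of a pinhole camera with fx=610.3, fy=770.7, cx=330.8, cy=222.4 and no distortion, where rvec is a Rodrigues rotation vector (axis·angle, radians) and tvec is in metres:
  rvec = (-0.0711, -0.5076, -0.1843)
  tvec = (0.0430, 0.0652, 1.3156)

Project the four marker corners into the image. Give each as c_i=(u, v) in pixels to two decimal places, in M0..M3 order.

c0=(314.72, 342.31) c1=(403.60, 312.17) c2=(383.71, 185.84) c3=(293.42, 204.65)

Intrinsics K: fx=610.3, fy=770.7, cx=330.8, cy=222.4
Marker side s = 0.229 m; corners in marker frame (Z=0):
  M0 = (-0.1145, +0.1145, 0)
  M1 = (+0.1145, +0.1145, 0)
  M2 = (+0.1145, -0.1145, 0)
  M3 = (-0.1145, -0.1145, 0)
rvec = (-0.0711, -0.5076, -0.1843), |rvec| = θ = 0.54468 rad = 31.208°
Rodrigues: sinθ=0.51815, 1−cosθ=0.14471; R = I + sinθ·[k]× + (1−cosθ)·[k]×²:
    [+0.85776 +0.19292 -0.47648]
    [-0.15772 +0.98097 +0.11327]
    [+0.48926 -0.02201 +0.87186]
t = (0.0430, 0.0652, 1.3156) m
M0: Pc = R·M0+t = (-0.03312, +0.19558, +1.25706); u = 610.3·(-0.03312)/1.25706 + 330.8 = 314.7187, v = 770.7·(+0.19558)/1.25706 + 222.4 = 342.3092
M1: Pc = R·M1+t = (+0.16330, +0.15946, +1.36910); u = 610.3·(+0.16330)/1.36910 + 330.8 = 403.5951, v = 770.7·(+0.15946)/1.36910 + 222.4 = 312.1650
M2: Pc = R·M2+t = (+0.11912, -0.06518, +1.37414); u = 610.3·(+0.11912)/1.37414 + 330.8 = 383.7065, v = 770.7·(-0.06518)/1.37414 + 222.4 = 185.8435
M3: Pc = R·M3+t = (-0.07730, -0.02906, +1.26210); u = 610.3·(-0.07730)/1.26210 + 330.8 = 293.4194, v = 770.7·(-0.02906)/1.26210 + 222.4 = 204.6533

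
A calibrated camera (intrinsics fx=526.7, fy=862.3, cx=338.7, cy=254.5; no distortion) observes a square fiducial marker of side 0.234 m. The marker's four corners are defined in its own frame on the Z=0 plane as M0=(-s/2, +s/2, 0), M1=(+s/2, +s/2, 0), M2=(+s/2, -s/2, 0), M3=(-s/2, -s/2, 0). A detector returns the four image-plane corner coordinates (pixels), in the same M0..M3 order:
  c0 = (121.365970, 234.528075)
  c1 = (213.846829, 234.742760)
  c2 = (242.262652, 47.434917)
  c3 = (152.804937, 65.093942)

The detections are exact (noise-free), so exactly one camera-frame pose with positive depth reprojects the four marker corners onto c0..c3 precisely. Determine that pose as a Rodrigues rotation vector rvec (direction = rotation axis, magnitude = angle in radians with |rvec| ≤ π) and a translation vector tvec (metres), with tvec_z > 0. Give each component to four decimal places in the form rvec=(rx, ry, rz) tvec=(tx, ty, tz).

rvec=(-0.3340, 0.4642, 0.0920) tvec=(-0.3076, -0.1330, 1.0257)

Intrinsics K: fx=526.7, fy=862.3, cx=338.7, cy=254.5
Marker side s = 0.234 m; corners in marker frame (Z=0):
  M0 = (-0.1170, +0.1170, 0)
  M1 = (+0.1170, +0.1170, 0)
  M2 = (+0.1170, -0.1170, 0)
  M3 = (-0.1170, -0.1170, 0)
Detected image corners:
  c0 = (121.365970, 234.528075) px
  c1 = (213.846829, 234.742760) px
  c2 = (242.262652, 47.434917) px
  c3 = (152.804937, 65.093942) px
Planar DLT: solve 8×8 A·h = b for H (H[2,2]=1):
  H  [+307.79190 -180.72255 +180.71976]
  H  [-102.88966 +718.47239 +142.67536]
  H  [-0.44229 -0.28752 +1.00000]
B = K⁻¹H; ‖b₁‖=0.974961, ‖b₂‖=0.974961; λ = 2/(‖b₁‖+‖b₂‖) = 1.025682, sign → tz>0 ⇒ λ=+1.025682
r₁ = λ·B[:,0] = (+0.89111,+0.01151,-0.45365); r₂ = λ·B[:,1] = (-0.16229,+0.94164,-0.29491)
r₃ = r₁×r₂ = (+0.42378,+0.33642,+0.84097); SVD([r₁ r₂ r₃]) → R = UVᵀ:
  R  [+0.89111 -0.16229 +0.42378]
  R  [+0.01151 +0.94164 +0.33642]
  R  [-0.45365 -0.29491 +0.84097]
t = (-0.30765, -0.13301, +1.02568) m
tr R = 2.673722; θ = arccos((tr R − 1)/2) = 0.579272 rad = 33.190°
axis k = ((R−Rᵀ)₃₂, (R−Rᵀ)₁₃, (R−Rᵀ)₂₁) / (2 sinθ) = (-0.576643, +0.801426, +0.158742)
rvec = θ·k = (-0.334034, +0.464244, +0.091955)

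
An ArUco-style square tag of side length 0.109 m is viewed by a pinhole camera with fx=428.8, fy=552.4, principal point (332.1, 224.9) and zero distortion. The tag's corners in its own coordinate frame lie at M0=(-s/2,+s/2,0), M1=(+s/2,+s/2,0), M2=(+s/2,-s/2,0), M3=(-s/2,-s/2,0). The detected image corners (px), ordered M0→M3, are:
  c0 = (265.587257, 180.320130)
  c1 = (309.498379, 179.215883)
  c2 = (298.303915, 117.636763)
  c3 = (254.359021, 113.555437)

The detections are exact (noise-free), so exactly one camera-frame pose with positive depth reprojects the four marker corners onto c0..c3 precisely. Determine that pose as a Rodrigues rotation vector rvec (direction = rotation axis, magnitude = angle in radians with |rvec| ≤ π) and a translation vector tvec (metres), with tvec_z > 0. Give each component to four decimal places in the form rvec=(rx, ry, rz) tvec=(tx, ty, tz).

Intrinsics K: fx=428.8, fy=552.4, cx=332.1, cy=224.9
Marker side s = 0.109 m; corners in marker frame (Z=0):
  M0 = (-0.0545, +0.0545, 0)
  M1 = (+0.0545, +0.0545, 0)
  M2 = (+0.0545, -0.0545, 0)
  M3 = (-0.0545, -0.0545, 0)
Detected image corners:
  c0 = (265.587257, 180.320130) px
  c1 = (309.498379, 179.215883) px
  c2 = (298.303915, 117.636763) px
  c3 = (254.359021, 113.555437) px
Planar DLT: solve 8×8 A·h = b for H (H[2,2]=1):
  H  [+613.22423 +51.18781 +282.77368]
  H  [+124.00620 +560.70515 +147.39187]
  H  [+0.74560 -0.18324 +1.00000]
B = K⁻¹H; ‖b₁‖=1.135412, ‖b₂‖=1.135412; λ = 2/(‖b₁‖+‖b₂‖) = 0.880737, sign → tz>0 ⇒ λ=+0.880737
r₁ = λ·B[:,0] = (+0.75095,-0.06964,+0.65668); r₂ = λ·B[:,1] = (+0.23013,+0.95968,-0.16139)
r₃ = r₁×r₂ = (-0.61897,+0.27231,+0.73670); SVD([r₁ r₂ r₃]) → R = UVᵀ:
  R  [+0.75095 +0.23013 -0.61897]
  R  [-0.06964 +0.95968 +0.27231]
  R  [+0.65668 -0.16139 +0.73670]
t = (-0.10131, -0.12358, +0.88074) m
tr R = 2.447329; θ = arccos((tr R − 1)/2) = 0.761699 rad = 43.642°
axis k = ((R−Rᵀ)₃₂, (R−Rᵀ)₁₃, (R−Rᵀ)₂₁) / (2 sinθ) = (-0.314207, -0.924179, -0.217179)
rvec = θ·k = (-0.239331, -0.703947, -0.165425)

rvec=(-0.2393, -0.7039, -0.1654) tvec=(-0.1013, -0.1236, 0.8807)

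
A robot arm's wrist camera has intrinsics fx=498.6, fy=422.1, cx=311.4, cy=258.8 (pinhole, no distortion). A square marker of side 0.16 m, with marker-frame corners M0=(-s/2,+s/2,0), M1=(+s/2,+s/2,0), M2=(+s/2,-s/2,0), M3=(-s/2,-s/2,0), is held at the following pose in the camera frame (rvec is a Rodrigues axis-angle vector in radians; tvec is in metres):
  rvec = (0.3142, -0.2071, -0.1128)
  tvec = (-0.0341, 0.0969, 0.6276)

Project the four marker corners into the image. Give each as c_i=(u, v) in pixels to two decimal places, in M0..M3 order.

c0=(228.85, 380.39) c1=(348.68, 360.66) c2=(341.69, 265.60) c3=(211.14, 282.27)

Intrinsics K: fx=498.6, fy=422.1, cx=311.4, cy=258.8
Marker side s = 0.16 m; corners in marker frame (Z=0):
  M0 = (-0.0800, +0.0800, 0)
  M1 = (+0.0800, +0.0800, 0)
  M2 = (+0.0800, -0.0800, 0)
  M3 = (-0.0800, -0.0800, 0)
rvec = (0.3142, -0.2071, -0.1128), |rvec| = θ = 0.39286 rad = 22.509°
Rodrigues: sinθ=0.38283, 1−cosθ=0.07618; R = I + sinθ·[k]× + (1−cosθ)·[k]×²:
    [+0.97255 +0.07780 -0.21931]
    [-0.14204 +0.94499 -0.29465]
    [+0.18432 +0.31771 +0.93010]
t = (-0.0341, 0.0969, 0.6276) m
M0: Pc = R·M0+t = (-0.10568, +0.18386, +0.63827); u = 498.6·(-0.10568)/0.63827 + 311.4 = 228.8459, v = 422.1·(+0.18386)/0.63827 + 258.8 = 380.3914
M1: Pc = R·M1+t = (+0.04993, +0.16114, +0.66776); u = 498.6·(+0.04993)/0.66776 + 311.4 = 348.6799, v = 422.1·(+0.16114)/0.66776 + 258.8 = 360.6559
M2: Pc = R·M2+t = (+0.03748, +0.00994, +0.61693); u = 498.6·(+0.03748)/0.61693 + 311.4 = 341.6910, v = 422.1·(+0.00994)/0.61693 + 258.8 = 265.5993
M3: Pc = R·M3+t = (-0.11813, +0.03266, +0.58744); u = 498.6·(-0.11813)/0.58744 + 311.4 = 211.1363, v = 422.1·(+0.03266)/0.58744 + 258.8 = 282.2705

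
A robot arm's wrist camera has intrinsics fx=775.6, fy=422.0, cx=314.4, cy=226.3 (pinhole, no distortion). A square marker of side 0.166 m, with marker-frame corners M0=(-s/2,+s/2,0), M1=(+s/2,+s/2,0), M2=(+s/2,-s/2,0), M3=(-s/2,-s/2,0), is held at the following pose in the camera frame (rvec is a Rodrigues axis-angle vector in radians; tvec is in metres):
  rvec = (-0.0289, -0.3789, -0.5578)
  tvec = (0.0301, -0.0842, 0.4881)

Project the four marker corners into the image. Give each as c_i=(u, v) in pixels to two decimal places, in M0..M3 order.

c0=(328.70, 252.43) c1=(518.98, 181.14) c2=(392.68, 63.68) c3=(180.53, 121.47)

Intrinsics K: fx=775.6, fy=422.0, cx=314.4, cy=226.3
Marker side s = 0.166 m; corners in marker frame (Z=0):
  M0 = (-0.0830, +0.0830, 0)
  M1 = (+0.0830, +0.0830, 0)
  M2 = (+0.0830, -0.0830, 0)
  M3 = (-0.0830, -0.0830, 0)
rvec = (-0.0289, -0.3789, -0.5578), |rvec| = θ = 0.67494 rad = 38.671°
Rodrigues: sinθ=0.62485, 1−cosθ=0.21925; R = I + sinθ·[k]× + (1−cosθ)·[k]×²:
    [+0.78115 +0.52167 -0.34302]
    [-0.51113 +0.84984 +0.12848]
    [+0.35854 +0.07497 +0.93050]
t = (0.0301, -0.0842, 0.4881) m
M0: Pc = R·M0+t = (+0.00856, +0.02876, +0.46456); u = 775.6·(+0.00856)/0.46456 + 314.4 = 328.6973, v = 422.0·(+0.02876)/0.46456 + 226.3 = 252.4261
M1: Pc = R·M1+t = (+0.13823, -0.05609, +0.52408); u = 775.6·(+0.13823)/0.52408 + 314.4 = 518.9761, v = 422.0·(-0.05609)/0.52408 + 226.3 = 181.1377
M2: Pc = R·M2+t = (+0.05164, -0.19716, +0.51164); u = 775.6·(+0.05164)/0.51164 + 314.4 = 392.6765, v = 422.0·(-0.19716)/0.51164 + 226.3 = 63.6806
M3: Pc = R·M3+t = (-0.07803, -0.11231, +0.45212); u = 775.6·(-0.07803)/0.45212 + 314.4 = 180.5340, v = 422.0·(-0.11231)/0.45212 + 226.3 = 121.4690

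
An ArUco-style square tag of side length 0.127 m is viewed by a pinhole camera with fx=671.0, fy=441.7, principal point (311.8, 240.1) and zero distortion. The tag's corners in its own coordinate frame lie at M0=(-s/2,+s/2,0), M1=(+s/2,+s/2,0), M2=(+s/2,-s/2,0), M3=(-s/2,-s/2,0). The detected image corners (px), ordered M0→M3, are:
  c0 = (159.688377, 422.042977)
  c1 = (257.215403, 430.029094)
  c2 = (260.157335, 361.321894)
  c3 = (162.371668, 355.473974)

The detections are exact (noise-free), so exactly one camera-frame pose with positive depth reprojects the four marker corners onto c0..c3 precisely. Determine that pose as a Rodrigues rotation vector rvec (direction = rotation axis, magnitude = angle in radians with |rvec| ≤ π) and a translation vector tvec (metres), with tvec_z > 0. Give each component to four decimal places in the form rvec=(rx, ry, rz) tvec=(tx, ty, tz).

Intrinsics K: fx=671.0, fy=441.7, cx=311.8, cy=240.1
Marker side s = 0.127 m; corners in marker frame (Z=0):
  M0 = (-0.0635, +0.0635, 0)
  M1 = (+0.0635, +0.0635, 0)
  M2 = (+0.0635, -0.0635, 0)
  M3 = (-0.0635, -0.0635, 0)
Detected image corners:
  c0 = (159.688377, 422.042977) px
  c1 = (257.215403, 430.029094) px
  c2 = (260.157335, 361.321894) px
  c3 = (162.371668, 355.473974) px
Planar DLT: solve 8×8 A·h = b for H (H[2,2]=1):
  H  [+716.41686 -19.26686 +209.08086]
  H  [-43.70433 +537.80145 +392.19132]
  H  [-0.25031 +0.01364 +1.00000]
B = K⁻¹H; ‖b₁‖=1.210739, ‖b₂‖=1.210739; λ = 2/(‖b₁‖+‖b₂‖) = 0.825942, sign → tz>0 ⇒ λ=+0.825942
r₁ = λ·B[:,0] = (+0.97791,+0.03066,-0.20674); r₂ = λ·B[:,1] = (-0.02895,+0.99952,+0.01127)
r₃ = r₁×r₂ = (+0.20699,-0.00504,+0.97833); SVD([r₁ r₂ r₃]) → R = UVᵀ:
  R  [+0.97791 -0.02895 +0.20699]
  R  [+0.03066 +0.99952 -0.00504]
  R  [-0.20674 +0.01127 +0.97833]
t = (-0.12644, +0.28440, +0.82594) m
tr R = 2.955763; θ = arccos((tr R − 1)/2) = 0.210716 rad = 12.073°
axis k = ((R−Rᵀ)₃₂, (R−Rᵀ)₁₃, (R−Rᵀ)₂₁) / (2 sinθ) = (+0.038978, +0.989027, +0.142500)
rvec = θ·k = (+0.008213, +0.208404, +0.030027)

rvec=(0.0082, 0.2084, 0.0300) tvec=(-0.1264, 0.2844, 0.8259)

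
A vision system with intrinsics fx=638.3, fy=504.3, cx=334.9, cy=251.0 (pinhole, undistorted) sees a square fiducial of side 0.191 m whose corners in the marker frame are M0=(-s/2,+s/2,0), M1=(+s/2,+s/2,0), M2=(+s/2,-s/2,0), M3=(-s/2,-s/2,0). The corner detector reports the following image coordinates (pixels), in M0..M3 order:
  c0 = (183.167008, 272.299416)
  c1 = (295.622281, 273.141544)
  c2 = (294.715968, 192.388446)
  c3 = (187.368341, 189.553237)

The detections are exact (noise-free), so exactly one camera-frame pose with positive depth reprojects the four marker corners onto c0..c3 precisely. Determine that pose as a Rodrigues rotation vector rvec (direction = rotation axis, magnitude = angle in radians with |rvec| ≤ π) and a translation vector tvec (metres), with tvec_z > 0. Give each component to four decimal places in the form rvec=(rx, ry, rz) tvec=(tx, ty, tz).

rvec=(-0.2756, -0.1511, -0.0047) tvec=(-0.1652, -0.0447, 1.1219)

Intrinsics K: fx=638.3, fy=504.3, cx=334.9, cy=251.0
Marker side s = 0.191 m; corners in marker frame (Z=0):
  M0 = (-0.0955, +0.0955, 0)
  M1 = (+0.0955, +0.0955, 0)
  M2 = (+0.0955, -0.0955, 0)
  M3 = (-0.0955, -0.0955, 0)
Detected image corners:
  c0 = (183.167008, 272.299416) px
  c1 = (295.622281, 273.141544) px
  c2 = (294.715968, 192.388446) px
  c3 = (187.368341, 189.553237) px
Planar DLT: solve 8×8 A·h = b for H (H[2,2]=1):
  H  [+607.05879 -66.42735 +240.93573]
  H  [+40.59927 +371.99128 +230.91531]
  H  [+0.13307 -0.24133 +1.00000]
B = K⁻¹H; ‖b₁‖=0.891341, ‖b₂‖=0.891341; λ = 2/(‖b₁‖+‖b₂‖) = 1.121906, sign → tz>0 ⇒ λ=+1.121906
r₁ = λ·B[:,0] = (+0.98866,+0.01601,+0.14930); r₂ = λ·B[:,1] = (+0.02530,+0.96232,-0.27075)
r₃ = r₁×r₂ = (-0.14801,+0.27146,+0.95100); SVD([r₁ r₂ r₃]) → R = UVᵀ:
  R  [+0.98866 +0.02530 -0.14801]
  R  [+0.01601 +0.96232 +0.27146]
  R  [+0.14930 -0.27075 +0.95100]
t = (-0.16516, -0.04468, +1.12191) m
tr R = 2.901984; θ = arccos((tr R − 1)/2) = 0.314369 rad = 18.012°
axis k = ((R−Rᵀ)₃₂, (R−Rᵀ)₁₃, (R−Rᵀ)₂₁) / (2 sinθ) = (-0.876738, -0.480734, -0.015015)
rvec = θ·k = (-0.275619, -0.151128, -0.004720)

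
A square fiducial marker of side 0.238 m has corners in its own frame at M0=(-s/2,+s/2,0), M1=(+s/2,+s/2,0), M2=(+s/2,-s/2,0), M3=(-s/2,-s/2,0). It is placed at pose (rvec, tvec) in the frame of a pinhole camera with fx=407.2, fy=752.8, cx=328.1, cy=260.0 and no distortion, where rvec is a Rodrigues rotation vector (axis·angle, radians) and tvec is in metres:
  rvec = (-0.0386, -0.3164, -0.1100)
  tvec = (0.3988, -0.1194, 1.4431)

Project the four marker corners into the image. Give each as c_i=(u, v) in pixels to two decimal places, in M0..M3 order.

Intrinsics K: fx=407.2, fy=752.8, cx=328.1, cy=260.0
Marker side s = 0.238 m; corners in marker frame (Z=0):
  M0 = (-0.1190, +0.1190, 0)
  M1 = (+0.1190, +0.1190, 0)
  M2 = (+0.1190, -0.1190, 0)
  M3 = (-0.1190, -0.1190, 0)
rvec = (-0.0386, -0.3164, -0.1100), |rvec| = θ = 0.33719 rad = 19.320°
Rodrigues: sinθ=0.33084, 1−cosθ=0.05631; R = I + sinθ·[k]× + (1−cosθ)·[k]×²:
    [+0.94443 +0.11398 -0.30834]
    [-0.10188 +0.99327 +0.05511]
    [+0.31254 -0.02063 +0.94968]
t = (0.3988, -0.1194, 1.4431) m
M0: Pc = R·M0+t = (+0.29998, +0.01092, +1.40345); u = 407.2·(+0.29998)/1.40345 + 328.1 = 415.1357, v = 752.8·(+0.01092)/1.40345 + 260.0 = 265.8588
M1: Pc = R·M1+t = (+0.52475, -0.01332, +1.47784); u = 407.2·(+0.52475)/1.47784 + 328.1 = 472.6884, v = 752.8·(-0.01332)/1.47784 + 260.0 = 253.2126
M2: Pc = R·M2+t = (+0.49762, -0.24972, +1.48275); u = 407.2·(+0.49762)/1.48275 + 328.1 = 464.7599, v = 752.8·(-0.24972)/1.48275 + 260.0 = 133.2144
M3: Pc = R·M3+t = (+0.27285, -0.22548, +1.40836); u = 407.2·(+0.27285)/1.40836 + 328.1 = 406.9892, v = 752.8·(-0.22548)/1.40836 + 260.0 = 139.4786

c0=(415.14, 265.86) c1=(472.69, 253.21) c2=(464.76, 133.21) c3=(406.99, 139.48)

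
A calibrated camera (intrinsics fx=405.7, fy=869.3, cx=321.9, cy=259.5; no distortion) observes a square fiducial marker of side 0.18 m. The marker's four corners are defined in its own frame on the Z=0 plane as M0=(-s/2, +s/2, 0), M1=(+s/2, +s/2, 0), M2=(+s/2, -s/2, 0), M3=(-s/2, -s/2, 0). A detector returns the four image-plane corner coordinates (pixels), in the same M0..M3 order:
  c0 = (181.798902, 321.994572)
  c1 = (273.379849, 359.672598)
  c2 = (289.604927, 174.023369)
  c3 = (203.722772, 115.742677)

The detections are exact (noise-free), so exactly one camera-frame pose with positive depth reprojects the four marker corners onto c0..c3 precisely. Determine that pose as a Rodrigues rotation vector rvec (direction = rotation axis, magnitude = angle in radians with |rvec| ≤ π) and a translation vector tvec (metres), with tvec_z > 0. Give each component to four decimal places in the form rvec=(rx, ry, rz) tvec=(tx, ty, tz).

Intrinsics K: fx=405.7, fy=869.3, cx=321.9, cy=259.5
Marker side s = 0.18 m; corners in marker frame (Z=0):
  M0 = (-0.0900, +0.0900, 0)
  M1 = (+0.0900, +0.0900, 0)
  M2 = (+0.0900, -0.0900, 0)
  M3 = (-0.0900, -0.0900, 0)
Detected image corners:
  c0 = (181.798902, 321.994572) px
  c1 = (273.379849, 359.672598) px
  c2 = (289.604927, 174.023369) px
  c3 = (203.722772, 115.742677) px
Planar DLT: solve 8×8 A·h = b for H (H[2,2]=1):
  H  [+643.90590 -157.15132 +239.86230]
  H  [+422.60559 +1031.97860 +242.29855]
  H  [+0.63791 -0.21968 +1.00000]
B = K⁻¹H; ‖b₁‖=1.289552, ‖b₂‖=1.289552; λ = 2/(‖b₁‖+‖b₂‖) = 0.775463, sign → tz>0 ⇒ λ=+0.775463
r₁ = λ·B[:,0] = (+0.83828,+0.22932,+0.49468); r₂ = λ·B[:,1] = (-0.16522,+0.97143,-0.17035)
r₃ = r₁×r₂ = (-0.51961,+0.06107,+0.85222); SVD([r₁ r₂ r₃]) → R = UVᵀ:
  R  [+0.83828 -0.16522 -0.51961]
  R  [+0.22932 +0.97143 +0.06107]
  R  [+0.49468 -0.17035 +0.85222]
t = (-0.15681, -0.01534, +0.77546) m
tr R = 2.661928; θ = arccos((tr R − 1)/2) = 0.589958 rad = 33.802°
axis k = ((R−Rᵀ)₃₂, (R−Rᵀ)₁₃, (R−Rᵀ)₂₁) / (2 sinθ) = (-0.207990, -0.911595, +0.354592)
rvec = θ·k = (-0.122705, -0.537802, +0.209194)

rvec=(-0.1227, -0.5378, 0.2092) tvec=(-0.1568, -0.0153, 0.7755)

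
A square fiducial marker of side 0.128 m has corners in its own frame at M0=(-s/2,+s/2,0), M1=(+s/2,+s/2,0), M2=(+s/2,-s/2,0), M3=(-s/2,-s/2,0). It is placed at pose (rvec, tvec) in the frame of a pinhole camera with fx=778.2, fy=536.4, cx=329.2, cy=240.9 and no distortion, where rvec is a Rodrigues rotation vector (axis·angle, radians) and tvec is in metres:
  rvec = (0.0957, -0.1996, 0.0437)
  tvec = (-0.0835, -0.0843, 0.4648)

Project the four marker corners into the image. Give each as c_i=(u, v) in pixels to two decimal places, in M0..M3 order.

c0=(74.98, 214.17) c1=(290.22, 220.38) c2=(300.42, 75.16) c3=(80.17, 60.45)

Intrinsics K: fx=778.2, fy=536.4, cx=329.2, cy=240.9
Marker side s = 0.128 m; corners in marker frame (Z=0):
  M0 = (-0.0640, +0.0640, 0)
  M1 = (+0.0640, +0.0640, 0)
  M2 = (+0.0640, -0.0640, 0)
  M3 = (-0.0640, -0.0640, 0)
rvec = (0.0957, -0.1996, 0.0437), |rvec| = θ = 0.22563 rad = 12.928°
Rodrigues: sinθ=0.22372, 1−cosθ=0.02535; R = I + sinθ·[k]× + (1−cosθ)·[k]×²:
    [+0.97921 -0.05284 -0.19583]
    [+0.03382 +0.99449 -0.09923]
    [+0.19999 +0.09055 +0.97560]
t = (-0.0835, -0.0843, 0.4648) m
M0: Pc = R·M0+t = (-0.14955, -0.02282, +0.45780); u = 778.2·(-0.14955)/0.45780 + 329.2 = 74.9796, v = 536.4·(-0.02282)/0.45780 + 240.9 = 214.1651
M1: Pc = R·M1+t = (-0.02421, -0.01849, +0.48339); u = 778.2·(-0.02421)/0.48339 + 329.2 = 290.2217, v = 536.4·(-0.01849)/0.48339 + 240.9 = 220.3845
M2: Pc = R·M2+t = (-0.01745, -0.14578, +0.47180); u = 778.2·(-0.01745)/0.47180 + 329.2 = 300.4202, v = 536.4·(-0.14578)/0.47180 + 240.9 = 75.1578
M3: Pc = R·M3+t = (-0.14279, -0.15011, +0.44621); u = 778.2·(-0.14279)/0.44621 + 329.2 = 80.1723, v = 536.4·(-0.15011)/0.44621 + 240.9 = 60.4451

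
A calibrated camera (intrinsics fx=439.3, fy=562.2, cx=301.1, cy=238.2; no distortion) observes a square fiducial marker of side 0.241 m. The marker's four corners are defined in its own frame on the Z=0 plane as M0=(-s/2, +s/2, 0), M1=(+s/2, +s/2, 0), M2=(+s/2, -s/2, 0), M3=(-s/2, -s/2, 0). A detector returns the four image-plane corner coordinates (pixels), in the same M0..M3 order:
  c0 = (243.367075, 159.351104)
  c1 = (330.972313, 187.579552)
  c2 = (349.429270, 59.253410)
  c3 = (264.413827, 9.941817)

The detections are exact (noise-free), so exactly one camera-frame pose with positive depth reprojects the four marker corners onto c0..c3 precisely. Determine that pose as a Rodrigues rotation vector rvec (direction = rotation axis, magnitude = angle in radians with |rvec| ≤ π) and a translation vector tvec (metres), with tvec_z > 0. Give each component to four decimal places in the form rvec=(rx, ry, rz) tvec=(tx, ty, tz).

rvec=(0.0761, -0.6472, 0.1688) tvec=(-0.0018, -0.2285, 0.9693)

Intrinsics K: fx=439.3, fy=562.2, cx=301.1, cy=238.2
Marker side s = 0.241 m; corners in marker frame (Z=0):
  M0 = (-0.1205, +0.1205, 0)
  M1 = (+0.1205, +0.1205, 0)
  M2 = (+0.1205, -0.1205, 0)
  M3 = (-0.1205, -0.1205, 0)
Detected image corners:
  c0 = (243.367075, 159.351104) px
  c1 = (330.972313, 187.579552) px
  c2 = (349.429270, 59.253410) px
  c3 = (264.413827, 9.941817) px
Planar DLT: solve 8×8 A·h = b for H (H[2,2]=1):
  H  [+543.74218 -76.06385 +300.27275]
  H  [+225.77358 +574.84390 +105.64557]
  H  [+0.62481 +0.01848 +1.00000]
B = K⁻¹H; ‖b₁‖=1.031699, ‖b₂‖=1.031699; λ = 2/(‖b₁‖+‖b₂‖) = 0.969275, sign → tz>0 ⇒ λ=+0.969275
r₁ = λ·B[:,0] = (+0.78463,+0.13266,+0.60561); r₂ = λ·B[:,1] = (-0.18011,+0.98348,+0.01791)
r₃ = r₁×r₂ = (-0.59323,-0.12313,+0.79556); SVD([r₁ r₂ r₃]) → R = UVᵀ:
  R  [+0.78463 -0.18011 -0.59323]
  R  [+0.13266 +0.98348 -0.12313]
  R  [+0.60561 +0.01791 +0.79556]
t = (-0.00183, -0.22853, +0.96927) m
tr R = 2.563672; θ = arccos((tr R − 1)/2) = 0.673191 rad = 38.571°
axis k = ((R−Rᵀ)₃₂, (R−Rᵀ)₁₃, (R−Rᵀ)₂₁) / (2 sinθ) = (+0.113107, -0.961403, +0.250819)
rvec = θ·k = (+0.076143, -0.647208, +0.168849)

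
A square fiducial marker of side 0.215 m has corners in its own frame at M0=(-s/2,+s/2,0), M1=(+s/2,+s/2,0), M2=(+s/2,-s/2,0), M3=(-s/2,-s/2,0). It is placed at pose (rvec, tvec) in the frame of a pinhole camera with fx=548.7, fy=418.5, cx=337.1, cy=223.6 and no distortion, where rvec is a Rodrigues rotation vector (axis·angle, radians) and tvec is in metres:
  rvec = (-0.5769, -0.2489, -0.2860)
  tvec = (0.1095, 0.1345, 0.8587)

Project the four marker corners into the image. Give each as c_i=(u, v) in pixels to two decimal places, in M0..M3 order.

c0=(369.23, 354.54) c1=(497.68, 323.26) c2=(437.97, 235.76) c3=(320.65, 256.62)

Intrinsics K: fx=548.7, fy=418.5, cx=337.1, cy=223.6
Marker side s = 0.215 m; corners in marker frame (Z=0):
  M0 = (-0.1075, +0.1075, 0)
  M1 = (+0.1075, +0.1075, 0)
  M2 = (+0.1075, -0.1075, 0)
  M3 = (-0.1075, -0.1075, 0)
rvec = (-0.5769, -0.2489, -0.2860), |rvec| = θ = 0.69033 rad = 39.553°
Rodrigues: sinθ=0.63679, 1−cosθ=0.22897; R = I + sinθ·[k]× + (1−cosθ)·[k]×²:
    [+0.93094 +0.33281 -0.15032]
    [-0.19483 +0.80080 +0.56636]
    [+0.30887 -0.49796 +0.81033]
t = (0.1095, 0.1345, 0.8587) m
M0: Pc = R·M0+t = (+0.04520, +0.24153, +0.77197); u = 548.7·(+0.04520)/0.77197 + 337.1 = 369.2283, v = 418.5·(+0.24153)/0.77197 + 223.6 = 354.5388
M1: Pc = R·M1+t = (+0.24535, +0.19964, +0.83837); u = 548.7·(+0.24535)/0.83837 + 337.1 = 497.6788, v = 418.5·(+0.19964)/0.83837 + 223.6 = 323.2573
M2: Pc = R·M2+t = (+0.17380, +0.02747, +0.94543); u = 548.7·(+0.17380)/0.94543 + 337.1 = 437.9673, v = 418.5·(+0.02747)/0.94543 + 223.6 = 235.7597
M3: Pc = R·M3+t = (-0.02635, +0.06936, +0.87903); u = 548.7·(-0.02635)/0.87903 + 337.1 = 320.6505, v = 418.5·(+0.06936)/0.87903 + 223.6 = 256.6212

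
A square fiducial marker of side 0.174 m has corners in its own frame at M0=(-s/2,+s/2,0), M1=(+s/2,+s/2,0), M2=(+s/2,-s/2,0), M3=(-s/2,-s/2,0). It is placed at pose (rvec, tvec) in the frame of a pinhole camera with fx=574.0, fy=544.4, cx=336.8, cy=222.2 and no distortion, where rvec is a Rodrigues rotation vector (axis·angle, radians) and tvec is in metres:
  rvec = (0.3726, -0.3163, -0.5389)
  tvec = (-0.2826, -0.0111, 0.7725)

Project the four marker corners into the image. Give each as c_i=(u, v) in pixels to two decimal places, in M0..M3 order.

Intrinsics K: fx=574.0, fy=544.4, cx=336.8, cy=222.2
Marker side s = 0.174 m; corners in marker frame (Z=0):
  M0 = (-0.0870, +0.0870, 0)
  M1 = (+0.0870, +0.0870, 0)
  M2 = (+0.0870, -0.0870, 0)
  M3 = (-0.0870, -0.0870, 0)
rvec = (0.3726, -0.3163, -0.5389), |rvec| = θ = 0.72752 rad = 41.684°
Rodrigues: sinθ=0.66502, 1−cosθ=0.25318; R = I + sinθ·[k]× + (1−cosθ)·[k]×²:
    [+0.81323 +0.43623 -0.38517]
    [-0.54898 +0.79468 -0.25906]
    [+0.19308 +0.42212 +0.88574]
t = (-0.2826, -0.0111, 0.7725) m
M0: Pc = R·M0+t = (-0.31540, +0.10580, +0.79243); u = 574.0·(-0.31540)/0.79243 + 336.8 = 108.3384, v = 544.4·(+0.10580)/0.79243 + 222.2 = 294.8836
M1: Pc = R·M1+t = (-0.17390, +0.01028, +0.82602); u = 574.0·(-0.17390)/0.82602 + 336.8 = 215.9598, v = 544.4·(+0.01028)/0.82602 + 222.2 = 228.9726
M2: Pc = R·M2+t = (-0.24980, -0.12800, +0.75257); u = 574.0·(-0.24980)/0.75257 + 336.8 = 146.2727, v = 544.4·(-0.12800)/0.75257 + 222.2 = 129.6082
M3: Pc = R·M3+t = (-0.39130, -0.03248, +0.71898); u = 574.0·(-0.39130)/0.71898 + 336.8 = 24.4007, v = 544.4·(-0.03248)/0.71898 + 222.2 = 197.6095

c0=(108.34, 294.88) c1=(215.96, 228.97) c2=(146.27, 129.61) c3=(24.40, 197.61)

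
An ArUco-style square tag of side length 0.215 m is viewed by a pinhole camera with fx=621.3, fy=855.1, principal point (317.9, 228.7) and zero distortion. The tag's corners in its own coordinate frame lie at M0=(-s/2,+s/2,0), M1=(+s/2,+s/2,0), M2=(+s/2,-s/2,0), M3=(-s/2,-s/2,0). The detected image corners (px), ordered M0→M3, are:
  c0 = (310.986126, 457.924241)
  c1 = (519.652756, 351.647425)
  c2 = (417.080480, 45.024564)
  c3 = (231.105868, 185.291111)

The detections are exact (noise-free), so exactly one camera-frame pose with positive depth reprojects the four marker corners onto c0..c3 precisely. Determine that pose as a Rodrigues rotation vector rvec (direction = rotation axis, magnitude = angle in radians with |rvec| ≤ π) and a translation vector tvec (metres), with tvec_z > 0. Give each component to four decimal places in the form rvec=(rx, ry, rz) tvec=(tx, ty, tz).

Intrinsics K: fx=621.3, fy=855.1, cx=317.9, cy=228.7
Marker side s = 0.215 m; corners in marker frame (Z=0):
  M0 = (-0.1075, +0.1075, 0)
  M1 = (+0.1075, +0.1075, 0)
  M2 = (+0.1075, -0.1075, 0)
  M3 = (-0.1075, -0.1075, 0)
Detected image corners:
  c0 = (310.986126, 457.924241) px
  c1 = (519.652756, 351.647425) px
  c2 = (417.080480, 45.024564) px
  c3 = (231.105868, 185.291111) px
Planar DLT: solve 8×8 A·h = b for H (H[2,2]=1):
  H  [+677.48138 +333.36289 +361.69384]
  H  [-743.38848 +1280.24180 +260.57916]
  H  [-0.64632 -0.23608 +1.00000]
B = K⁻¹H; ‖b₁‖=1.709517, ‖b₂‖=1.709517; λ = 2/(‖b₁‖+‖b₂‖) = 0.584960, sign → tz>0 ⇒ λ=+0.584960
r₁ = λ·B[:,0] = (+0.83130,-0.40742,-0.37807); r₂ = λ·B[:,1] = (+0.38452,+0.91273,-0.13810)
r₃ = r₁×r₂ = (+0.40134,-0.03058,+0.91542); SVD([r₁ r₂ r₃]) → R = UVᵀ:
  R  [+0.83130 +0.38452 +0.40134]
  R  [-0.40742 +0.91273 -0.03058]
  R  [-0.37807 -0.13810 +0.91542]
t = (+0.04123, +0.02181, +0.58496) m
tr R = 2.659450; θ = arccos((tr R − 1)/2) = 0.592182 rad = 33.930°
axis k = ((R−Rᵀ)₃₂, (R−Rᵀ)₁₃, (R−Rᵀ)₂₁) / (2 sinθ) = (-0.096311, +0.698184, -0.709410)
rvec = θ·k = (-0.057033, +0.413452, -0.420100)

rvec=(-0.0570, 0.4135, -0.4201) tvec=(0.0412, 0.0218, 0.5850)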